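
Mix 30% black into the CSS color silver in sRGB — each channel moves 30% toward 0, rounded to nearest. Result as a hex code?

#868686

CSS silver is rgb(192, 192, 192).
Lerp each channel 30% toward 0:
  R: 192 + 0.3×(0−192) = 192 − 57.6 = 134.4 → 134
  G: 192 + 0.3×(0−192) = 192 − 57.6 = 134.4 → 134
  B: 192 − 57.6 = 134.4 → 134
rgb(134, 134, 134) = #868686.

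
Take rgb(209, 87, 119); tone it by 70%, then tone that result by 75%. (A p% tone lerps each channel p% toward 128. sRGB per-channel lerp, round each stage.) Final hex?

#867D7F

A 70% tone moves each channel 70% toward 128:
  R: 209 + 0.7×(128−209) = 209 − 56.7 = 152.3 → 152
  G: 87 + 0.7×(128−87) = 87 + 28.7 = 115.7 → 116
  B: 119 + 6.3 = 125.3 → 125
After the tone: rgb(152, 116, 125) = #98747D.
A 75% tone moves each channel 75% toward 128:
  R: 152 − 18 = 134 → 134
  G: 116 + 0.75×(128−116) = 116 + 9 = 125 → 125
  B: 125 + 0.75×(128−125) = 125 + 2.25 = 127.25 → 127
rgb(134, 125, 127) = #867D7F.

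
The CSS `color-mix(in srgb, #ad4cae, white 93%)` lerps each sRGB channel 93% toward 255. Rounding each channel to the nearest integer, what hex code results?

#ad4cae is rgb(173, 76, 174).
Per channel, c → c + 0.93(255 − c):
  R: 173 + 0.93×(255−173) = 173 + 76.26 = 249.26 → 249
  G: 76 + 0.93×(255−76) = 76 + 166.47 = 242.47 → 242
  B: 174 + 75.33 = 249.33 → 249
rgb(249, 242, 249) = #f9f2f9.

#f9f2f9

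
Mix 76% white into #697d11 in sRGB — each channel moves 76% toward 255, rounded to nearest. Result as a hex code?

#dbe0c6

#697d11 is rgb(105, 125, 17).
Lerp each channel 76% toward 255:
  R: 105 + 0.76×(255−105) = 105 + 114 = 219 → 219
  G: 125 + 98.8 = 223.8 → 224
  B: 17 + 0.76×(255−17) = 17 + 180.88 = 197.88 → 198
rgb(219, 224, 198) = #dbe0c6.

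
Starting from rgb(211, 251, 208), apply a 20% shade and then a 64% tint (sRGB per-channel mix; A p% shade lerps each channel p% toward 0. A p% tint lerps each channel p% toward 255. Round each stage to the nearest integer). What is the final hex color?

#e0ecdf

Per channel, c → c + 0.2(0 − c):
  R: 211 + 0.2×(0−211) = 211 − 42.2 = 168.8 → 169
  G: 251 + 0.2×(0−251) = 251 − 50.2 = 200.8 → 201
  B: 208 + 0.2×(0−208) = 208 − 41.6 = 166.4 → 166
After the shade: rgb(169, 201, 166) = #a9c9a6.
Per channel, c → c + 0.64(255 − c):
  R: 169 + 0.64×(255−169) = 169 + 55.04 = 224.04 → 224
  G: 201 + 0.64×(255−201) = 201 + 34.56 = 235.56 → 236
  B: 166 + 0.64×(255−166) = 166 + 56.96 = 222.96 → 223
rgb(224, 236, 223) = #e0ecdf.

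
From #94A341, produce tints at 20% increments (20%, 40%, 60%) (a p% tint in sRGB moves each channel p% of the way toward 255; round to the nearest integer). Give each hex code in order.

#94A341 is rgb(148, 163, 65).
20%: (148 + 21.4 = 169.4→169, 163 + 18.4 = 181.4→181, 65 + 38 = 103→103) → #A9B567
40%: (148 + 42.8 = 190.8→191, 163 + 36.8 = 199.8→200, 65 + 76 = 141→141) → #BFC88D
60%: (148 + 64.2 = 212.2→212, 163 + 55.2 = 218.2→218, 65 + 114 = 179→179) → #D4DAB3

#A9B567, #BFC88D, #D4DAB3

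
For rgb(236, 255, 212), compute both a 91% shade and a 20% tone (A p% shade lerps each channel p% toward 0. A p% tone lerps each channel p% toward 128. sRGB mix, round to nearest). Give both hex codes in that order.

#151713, #D6E6C3

91% shade:
  R: 236 + 0.91×(0−236) = 236 − 214.76 = 21.24 → 21
  G: 255 + 0.91×(0−255) = 255 − 232.05 = 22.95 → 23
  B: 212 + 0.91×(0−212) = 212 − 192.92 = 19.08 → 19
  → #151713
20% tone:
  R: 236 + 0.2×(128−236) = 236 − 21.6 = 214.4 → 214
  G: 255 − 25.4 = 229.6 → 230
  B: 212 + 0.2×(128−212) = 212 − 16.8 = 195.2 → 195
  → #D6E6C3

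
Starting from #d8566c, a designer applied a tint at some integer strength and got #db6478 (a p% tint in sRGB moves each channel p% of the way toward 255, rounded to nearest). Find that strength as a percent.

8%

#d8566c is rgb(216, 86, 108); #db6478 is rgb(219, 100, 120).
On the G channel (widest range): 100 ≈ 86 + (p/100)(255 − 86), so p ≈ 100×(100 − 86)/(255 − 86) = 1400/169 = 8.28.
p = 8 reproduces all three channels after rounding.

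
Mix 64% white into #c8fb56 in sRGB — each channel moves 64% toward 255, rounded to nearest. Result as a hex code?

#ebfec2

#c8fb56 is rgb(200, 251, 86).
A 64% tint moves each channel 64% toward 255:
  R: 200 + 35.2 = 235.2 → 235
  G: 251 + 0.64×(255−251) = 251 + 2.56 = 253.56 → 254
  B: 86 + 0.64×(255−86) = 86 + 108.16 = 194.16 → 194
rgb(235, 254, 194) = #ebfec2.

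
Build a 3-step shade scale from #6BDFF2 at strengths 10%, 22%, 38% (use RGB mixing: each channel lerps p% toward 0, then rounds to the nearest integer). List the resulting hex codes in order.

#6BDFF2 is rgb(107, 223, 242).
10%: (107 − 10.7 = 96.3→96, 223 − 22.3 = 200.7→201, 242 − 24.2 = 217.8→218) → #60C9DA
22%: (107 − 23.54 = 83.46→83, 223 − 49.06 = 173.94→174, 242 − 53.24 = 188.76→189) → #53AEBD
38%: (107 − 40.66 = 66.34→66, 223 − 84.74 = 138.26→138, 242 − 91.96 = 150.04→150) → #428A96

#60C9DA, #53AEBD, #428A96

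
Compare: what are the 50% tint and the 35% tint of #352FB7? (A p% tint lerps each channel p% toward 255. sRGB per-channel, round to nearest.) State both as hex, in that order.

#9A97DB, #7C78D0

#352FB7 is rgb(53, 47, 183).
50% tint:
  R: 53 + 101 = 154 → 154
  G: 47 + 0.5×(255−47) = 47 + 104 = 151 → 151
  B: 183 + 36 = 219 → 219
  → #9A97DB
35% tint:
  R: 53 + 0.35×(255−53) = 53 + 70.7 = 123.7 → 124
  G: 47 + 0.35×(255−47) = 47 + 72.8 = 119.8 → 120
  B: 183 + 0.35×(255−183) = 183 + 25.2 = 208.2 → 208
  → #7C78D0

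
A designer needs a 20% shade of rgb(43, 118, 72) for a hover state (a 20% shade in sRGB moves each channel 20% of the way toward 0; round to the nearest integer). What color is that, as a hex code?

A 20% shade moves each channel 20% toward 0:
  R: 43 − 8.6 = 34.4 → 34
  G: 118 − 23.6 = 94.4 → 94
  B: 72 + 0.2×(0−72) = 72 − 14.4 = 57.6 → 58
rgb(34, 94, 58) = #225E3A.

#225E3A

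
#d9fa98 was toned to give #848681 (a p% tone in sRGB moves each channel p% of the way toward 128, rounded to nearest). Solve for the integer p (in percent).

95%

#d9fa98 is rgb(217, 250, 152); #848681 is rgb(132, 134, 129).
On the G channel (widest range): 134 ≈ 250 + (p/100)(128 − 250), so p ≈ 100×(134 − 250)/(128 − 250) = -11600/-122 = 95.08.
p = 95 reproduces all three channels after rounding.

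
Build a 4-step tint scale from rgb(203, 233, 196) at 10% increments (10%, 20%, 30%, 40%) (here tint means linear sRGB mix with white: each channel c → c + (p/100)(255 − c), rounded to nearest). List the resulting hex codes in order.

#d0ebca, #d5edd0, #dbf0d6, #e0f2dc

10%: (203 + 5.2 = 208.2→208, 233 + 2.2 = 235.2→235, 196 + 5.9 = 201.9→202) → #d0ebca
20%: (203 + 10.4 = 213.4→213, 233 + 4.4 = 237.4→237, 196 + 11.8 = 207.8→208) → #d5edd0
30%: (203 + 15.6 = 218.6→219, 233 + 6.6 = 239.6→240, 196 + 17.7 = 213.7→214) → #dbf0d6
40%: (203 + 20.8 = 223.8→224, 233 + 8.8 = 241.8→242, 196 + 23.6 = 219.6→220) → #e0f2dc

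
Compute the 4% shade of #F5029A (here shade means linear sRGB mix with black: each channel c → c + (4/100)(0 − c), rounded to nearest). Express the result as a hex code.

#EB0294

#F5029A is rgb(245, 2, 154).
Per channel, c → c + 0.04(0 − c):
  R: 245 − 9.8 = 235.2 → 235
  G: 2 − 0.08 = 1.92 → 2
  B: 154 − 6.16 = 147.84 → 148
rgb(235, 2, 148) = #EB0294.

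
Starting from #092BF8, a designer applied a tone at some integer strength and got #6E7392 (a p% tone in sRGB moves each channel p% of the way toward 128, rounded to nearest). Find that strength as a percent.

#092BF8 is rgb(9, 43, 248); #6E7392 is rgb(110, 115, 146).
On the B channel (widest range): 146 ≈ 248 + (p/100)(128 − 248), so p ≈ 100×(146 − 248)/(128 − 248) = -10200/-120 = 85.00.
p = 85 reproduces all three channels after rounding.

85%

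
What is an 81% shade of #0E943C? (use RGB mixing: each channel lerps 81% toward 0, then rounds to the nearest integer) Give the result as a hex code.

#0E943C is rgb(14, 148, 60).
An 81% shade moves each channel 81% toward 0:
  R: 14 + 0.81×(0−14) = 14 − 11.34 = 2.66 → 3
  G: 148 + 0.81×(0−148) = 148 − 119.88 = 28.12 → 28
  B: 60 + 0.81×(0−60) = 60 − 48.6 = 11.4 → 11
rgb(3, 28, 11) = #031C0B.

#031C0B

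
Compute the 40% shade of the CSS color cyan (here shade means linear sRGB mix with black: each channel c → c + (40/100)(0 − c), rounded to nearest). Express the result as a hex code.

#009999

CSS cyan is rgb(0, 255, 255).
A 40% shade moves each channel 40% toward 0:
  R: 0 + 0.4×(0−0) = 0 + 0 = 0 → 0
  G: 255 − 102 = 153 → 153
  B: 255 − 102 = 153 → 153
rgb(0, 153, 153) = #009999.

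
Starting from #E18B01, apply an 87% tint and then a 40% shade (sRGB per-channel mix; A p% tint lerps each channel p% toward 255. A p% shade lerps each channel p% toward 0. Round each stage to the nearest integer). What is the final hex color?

#E18B01 is rgb(225, 139, 1).
Lerp each channel 87% toward 255:
  R: 225 + 26.1 = 251.1 → 251
  G: 139 + 100.92 = 239.92 → 240
  B: 1 + 220.98 = 221.98 → 222
After the tint: rgb(251, 240, 222) = #FBF0DE.
Per channel, c → c + 0.4(0 − c):
  R: 251 + 0.4×(0−251) = 251 − 100.4 = 150.6 → 151
  G: 240 + 0.4×(0−240) = 240 − 96 = 144 → 144
  B: 222 − 88.8 = 133.2 → 133
rgb(151, 144, 133) = #979085.

#979085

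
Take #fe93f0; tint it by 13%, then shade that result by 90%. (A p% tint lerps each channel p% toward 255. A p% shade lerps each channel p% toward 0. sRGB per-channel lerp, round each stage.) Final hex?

#fe93f0 is rgb(254, 147, 240).
Lerp each channel 13% toward 255:
  R: 254 + 0.13×(255−254) = 254 + 0.13 = 254.13 → 254
  G: 147 + 0.13×(255−147) = 147 + 14.04 = 161.04 → 161
  B: 240 + 1.95 = 241.95 → 242
After the tint: rgb(254, 161, 242) = #fea1f2.
Per channel, c → c + 0.9(0 − c):
  R: 254 + 0.9×(0−254) = 254 − 228.6 = 25.4 → 25
  G: 161 + 0.9×(0−161) = 161 − 144.9 = 16.1 → 16
  B: 242 + 0.9×(0−242) = 242 − 217.8 = 24.2 → 24
rgb(25, 16, 24) = #191018.

#191018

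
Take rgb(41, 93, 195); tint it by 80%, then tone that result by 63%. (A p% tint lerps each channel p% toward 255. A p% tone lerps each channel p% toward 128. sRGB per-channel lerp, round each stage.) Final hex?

#9FA3AB

Per channel, c → c + 0.8(255 − c):
  R: 41 + 0.8×(255−41) = 41 + 171.2 = 212.2 → 212
  G: 93 + 0.8×(255−93) = 93 + 129.6 = 222.6 → 223
  B: 195 + 0.8×(255−195) = 195 + 48 = 243 → 243
After the tint: rgb(212, 223, 243) = #D4DFF3.
Lerp each channel 63% toward 128:
  R: 212 + 0.63×(128−212) = 212 − 52.92 = 159.08 → 159
  G: 223 − 59.85 = 163.15 → 163
  B: 243 − 72.45 = 170.55 → 171
rgb(159, 163, 171) = #9FA3AB.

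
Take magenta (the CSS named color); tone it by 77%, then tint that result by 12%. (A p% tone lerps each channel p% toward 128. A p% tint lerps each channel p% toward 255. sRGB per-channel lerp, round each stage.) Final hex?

#a976a9

CSS magenta is rgb(255, 0, 255).
Lerp each channel 77% toward 128:
  R: 255 + 0.77×(128−255) = 255 − 97.79 = 157.21 → 157
  G: 0 + 0.77×(128−0) = 0 + 98.56 = 98.56 → 99
  B: 255 + 0.77×(128−255) = 255 − 97.79 = 157.21 → 157
After the tone: rgb(157, 99, 157) = #9d639d.
Lerp each channel 12% toward 255:
  R: 157 + 0.12×(255−157) = 157 + 11.76 = 168.76 → 169
  G: 99 + 0.12×(255−99) = 99 + 18.72 = 117.72 → 118
  B: 157 + 0.12×(255−157) = 157 + 11.76 = 168.76 → 169
rgb(169, 118, 169) = #a976a9.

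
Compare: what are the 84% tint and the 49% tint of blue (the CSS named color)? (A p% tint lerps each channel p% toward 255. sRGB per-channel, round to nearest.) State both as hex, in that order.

#D6D6FF, #7D7DFF

CSS blue is rgb(0, 0, 255).
84% tint:
  R: 0 + 214.2 = 214.2 → 214
  G: 0 + 214.2 = 214.2 → 214
  B: 255 + 0.84×(255−255) = 255 + 0 = 255 → 255
  → #D6D6FF
49% tint:
  R: 0 + 0.49×(255−0) = 0 + 124.95 = 124.95 → 125
  G: 0 + 0.49×(255−0) = 0 + 124.95 = 124.95 → 125
  B: 255 + 0.49×(255−255) = 255 + 0 = 255 → 255
  → #7D7DFF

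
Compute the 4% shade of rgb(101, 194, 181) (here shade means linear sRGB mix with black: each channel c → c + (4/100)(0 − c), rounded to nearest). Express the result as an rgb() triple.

rgb(97, 186, 174)

Per channel, c → c + 0.04(0 − c):
  R: 101 + 0.04×(0−101) = 101 − 4.04 = 96.96 → 97
  G: 194 + 0.04×(0−194) = 194 − 7.76 = 186.24 → 186
  B: 181 − 7.24 = 173.76 → 174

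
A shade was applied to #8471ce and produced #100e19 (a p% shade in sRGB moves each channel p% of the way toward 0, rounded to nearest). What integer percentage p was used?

88%

#8471ce is rgb(132, 113, 206); #100e19 is rgb(16, 14, 25).
On the B channel (widest range): 25 ≈ 206 + (p/100)(0 − 206), so p ≈ 100×(25 − 206)/(0 − 206) = -18100/-206 = 87.86.
p = 88 reproduces all three channels after rounding.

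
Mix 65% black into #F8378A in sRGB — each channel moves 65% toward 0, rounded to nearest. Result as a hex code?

#571330

#F8378A is rgb(248, 55, 138).
Lerp each channel 65% toward 0:
  R: 248 + 0.65×(0−248) = 248 − 161.2 = 86.8 → 87
  G: 55 + 0.65×(0−55) = 55 − 35.75 = 19.25 → 19
  B: 138 + 0.65×(0−138) = 138 − 89.7 = 48.3 → 48
rgb(87, 19, 48) = #571330.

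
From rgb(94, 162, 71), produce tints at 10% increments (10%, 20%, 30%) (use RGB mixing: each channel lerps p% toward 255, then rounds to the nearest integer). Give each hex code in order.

#6eab59, #7eb56c, #8ebe7e

10%: (94 + 16.1 = 110.1→110, 162 + 9.3 = 171.3→171, 71 + 18.4 = 89.4→89) → #6eab59
20%: (94 + 32.2 = 126.2→126, 162 + 18.6 = 180.6→181, 71 + 36.8 = 107.8→108) → #7eb56c
30%: (94 + 48.3 = 142.3→142, 162 + 27.9 = 189.9→190, 71 + 55.2 = 126.2→126) → #8ebe7e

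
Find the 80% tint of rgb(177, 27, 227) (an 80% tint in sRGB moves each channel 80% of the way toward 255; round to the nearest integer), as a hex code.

#EFD1F9

Lerp each channel 80% toward 255:
  R: 177 + 0.8×(255−177) = 177 + 62.4 = 239.4 → 239
  G: 27 + 182.4 = 209.4 → 209
  B: 227 + 0.8×(255−227) = 227 + 22.4 = 249.4 → 249
rgb(239, 209, 249) = #EFD1F9.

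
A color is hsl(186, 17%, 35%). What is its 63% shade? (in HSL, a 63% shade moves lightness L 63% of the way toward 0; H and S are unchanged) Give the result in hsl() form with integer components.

L moves 63% from 35 toward 0: 35 − 22.05 = 12.95 → 13.
H and S are unchanged.

hsl(186, 17%, 13%)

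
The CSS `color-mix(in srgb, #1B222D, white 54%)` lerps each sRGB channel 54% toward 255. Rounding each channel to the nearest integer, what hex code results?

#1B222D is rgb(27, 34, 45).
Lerp each channel 54% toward 255:
  R: 27 + 0.54×(255−27) = 27 + 123.12 = 150.12 → 150
  G: 34 + 119.34 = 153.34 → 153
  B: 45 + 113.4 = 158.4 → 158
rgb(150, 153, 158) = #96999E.

#96999E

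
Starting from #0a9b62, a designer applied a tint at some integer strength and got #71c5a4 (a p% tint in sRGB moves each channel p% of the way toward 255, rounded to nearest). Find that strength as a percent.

42%

#0a9b62 is rgb(10, 155, 98); #71c5a4 is rgb(113, 197, 164).
On the R channel (widest range): 113 ≈ 10 + (p/100)(255 − 10), so p ≈ 100×(113 − 10)/(255 − 10) = 10300/245 = 42.04.
p = 42 reproduces all three channels after rounding.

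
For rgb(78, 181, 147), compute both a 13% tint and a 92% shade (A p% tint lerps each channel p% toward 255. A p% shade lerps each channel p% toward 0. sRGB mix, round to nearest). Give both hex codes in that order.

13% tint:
  R: 78 + 0.13×(255−78) = 78 + 23.01 = 101.01 → 101
  G: 181 + 9.62 = 190.62 → 191
  B: 147 + 0.13×(255−147) = 147 + 14.04 = 161.04 → 161
  → #65bfa1
92% shade:
  R: 78 − 71.76 = 6.24 → 6
  G: 181 − 166.52 = 14.48 → 14
  B: 147 + 0.92×(0−147) = 147 − 135.24 = 11.76 → 12
  → #060e0c

#65bfa1, #060e0c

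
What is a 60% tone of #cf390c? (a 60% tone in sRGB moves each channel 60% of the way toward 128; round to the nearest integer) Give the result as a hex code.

#a06452

#cf390c is rgb(207, 57, 12).
Lerp each channel 60% toward 128:
  R: 207 − 47.4 = 159.6 → 160
  G: 57 + 0.6×(128−57) = 57 + 42.6 = 99.6 → 100
  B: 12 + 69.6 = 81.6 → 82
rgb(160, 100, 82) = #a06452.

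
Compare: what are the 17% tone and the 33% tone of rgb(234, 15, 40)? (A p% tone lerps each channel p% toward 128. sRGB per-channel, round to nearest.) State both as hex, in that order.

17% tone:
  R: 234 + 0.17×(128−234) = 234 − 18.02 = 215.98 → 216
  G: 15 + 19.21 = 34.21 → 34
  B: 40 + 0.17×(128−40) = 40 + 14.96 = 54.96 → 55
  → #D82237
33% tone:
  R: 234 − 34.98 = 199.02 → 199
  G: 15 + 0.33×(128−15) = 15 + 37.29 = 52.29 → 52
  B: 40 + 29.04 = 69.04 → 69
  → #C73445

#D82237, #C73445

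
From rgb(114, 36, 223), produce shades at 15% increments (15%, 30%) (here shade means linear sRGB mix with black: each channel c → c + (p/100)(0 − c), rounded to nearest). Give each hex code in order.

#611fbe, #50199c

15%: (114 − 17.1 = 96.9→97, 36 − 5.4 = 30.6→31, 223 − 33.45 = 189.55→190) → #611fbe
30%: (114 − 34.2 = 79.8→80, 36 − 10.8 = 25.2→25, 223 − 66.9 = 156.1→156) → #50199c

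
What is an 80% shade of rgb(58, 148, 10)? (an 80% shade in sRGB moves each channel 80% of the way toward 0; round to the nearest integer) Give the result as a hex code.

#0C1E02

Per channel, c → c + 0.8(0 − c):
  R: 58 − 46.4 = 11.6 → 12
  G: 148 − 118.4 = 29.6 → 30
  B: 10 + 0.8×(0−10) = 10 − 8 = 2 → 2
rgb(12, 30, 2) = #0C1E02.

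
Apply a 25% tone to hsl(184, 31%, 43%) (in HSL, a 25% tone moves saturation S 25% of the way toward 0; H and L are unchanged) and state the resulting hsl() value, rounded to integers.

S moves 25% from 31 toward 0: 31 − 7.75 = 23.25 → 23.
H and L are unchanged.

hsl(184, 23%, 43%)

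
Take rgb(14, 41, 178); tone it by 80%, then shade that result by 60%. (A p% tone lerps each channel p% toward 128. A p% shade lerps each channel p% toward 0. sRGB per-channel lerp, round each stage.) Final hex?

Per channel, c → c + 0.8(128 − c):
  R: 14 + 0.8×(128−14) = 14 + 91.2 = 105.2 → 105
  G: 41 + 0.8×(128−41) = 41 + 69.6 = 110.6 → 111
  B: 178 + 0.8×(128−178) = 178 − 40 = 138 → 138
After the tone: rgb(105, 111, 138) = #696F8A.
Lerp each channel 60% toward 0:
  R: 105 − 63 = 42 → 42
  G: 111 + 0.6×(0−111) = 111 − 66.6 = 44.4 → 44
  B: 138 + 0.6×(0−138) = 138 − 82.8 = 55.2 → 55
rgb(42, 44, 55) = #2A2C37.

#2A2C37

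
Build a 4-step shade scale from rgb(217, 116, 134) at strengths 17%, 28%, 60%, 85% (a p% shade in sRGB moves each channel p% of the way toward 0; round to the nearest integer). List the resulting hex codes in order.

17%: (217 − 36.89 = 180.11→180, 116 − 19.72 = 96.28→96, 134 − 22.78 = 111.22→111) → #B4606F
28%: (217 − 60.76 = 156.24→156, 116 − 32.48 = 83.52→84, 134 − 37.52 = 96.48→96) → #9C5460
60%: (217 − 130.2 = 86.8→87, 116 − 69.6 = 46.4→46, 134 − 80.4 = 53.6→54) → #572E36
85%: (217 − 184.45 = 32.55→33, 116 − 98.6 = 17.4→17, 134 − 113.9 = 20.1→20) → #211114

#B4606F, #9C5460, #572E36, #211114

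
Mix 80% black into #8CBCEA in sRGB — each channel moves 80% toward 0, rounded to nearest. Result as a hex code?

#1C262F

#8CBCEA is rgb(140, 188, 234).
Lerp each channel 80% toward 0:
  R: 140 + 0.8×(0−140) = 140 − 112 = 28 → 28
  G: 188 + 0.8×(0−188) = 188 − 150.4 = 37.6 → 38
  B: 234 + 0.8×(0−234) = 234 − 187.2 = 46.8 → 47
rgb(28, 38, 47) = #1C262F.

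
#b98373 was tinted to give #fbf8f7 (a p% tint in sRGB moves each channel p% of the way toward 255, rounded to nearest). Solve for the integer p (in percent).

#b98373 is rgb(185, 131, 115); #fbf8f7 is rgb(251, 248, 247).
On the B channel (widest range): 247 ≈ 115 + (p/100)(255 − 115), so p ≈ 100×(247 − 115)/(255 − 115) = 13200/140 = 94.29.
p = 94 reproduces all three channels after rounding.

94%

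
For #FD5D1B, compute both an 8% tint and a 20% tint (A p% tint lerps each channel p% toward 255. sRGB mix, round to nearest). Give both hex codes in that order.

#FD5D1B is rgb(253, 93, 27).
8% tint:
  R: 253 + 0.08×(255−253) = 253 + 0.16 = 253.16 → 253
  G: 93 + 0.08×(255−93) = 93 + 12.96 = 105.96 → 106
  B: 27 + 18.24 = 45.24 → 45
  → #FD6A2D
20% tint:
  R: 253 + 0.2×(255−253) = 253 + 0.4 = 253.4 → 253
  G: 93 + 0.2×(255−93) = 93 + 32.4 = 125.4 → 125
  B: 27 + 0.2×(255−27) = 27 + 45.6 = 72.6 → 73
  → #FD7D49

#FD6A2D, #FD7D49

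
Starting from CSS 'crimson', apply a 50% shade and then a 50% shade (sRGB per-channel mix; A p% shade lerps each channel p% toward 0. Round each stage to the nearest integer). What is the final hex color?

#37050f

CSS crimson is rgb(220, 20, 60).
Per channel, c → c + 0.5(0 − c):
  R: 220 + 0.5×(0−220) = 220 − 110 = 110 → 110
  G: 20 + 0.5×(0−20) = 20 − 10 = 10 → 10
  B: 60 − 30 = 30 → 30
After the shade: rgb(110, 10, 30) = #6e0a1e.
A 50% shade moves each channel 50% toward 0:
  R: 110 − 55 = 55 → 55
  G: 10 + 0.5×(0−10) = 10 − 5 = 5 → 5
  B: 30 + 0.5×(0−30) = 30 − 15 = 15 → 15
rgb(55, 5, 15) = #37050f.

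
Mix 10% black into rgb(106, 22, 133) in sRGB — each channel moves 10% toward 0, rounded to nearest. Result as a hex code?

#5F1478

Lerp each channel 10% toward 0:
  R: 106 + 0.1×(0−106) = 106 − 10.6 = 95.4 → 95
  G: 22 + 0.1×(0−22) = 22 − 2.2 = 19.8 → 20
  B: 133 + 0.1×(0−133) = 133 − 13.3 = 119.7 → 120
rgb(95, 20, 120) = #5F1478.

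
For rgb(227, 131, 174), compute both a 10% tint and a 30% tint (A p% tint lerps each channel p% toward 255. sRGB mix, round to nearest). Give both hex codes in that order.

10% tint:
  R: 227 + 0.1×(255−227) = 227 + 2.8 = 229.8 → 230
  G: 131 + 0.1×(255−131) = 131 + 12.4 = 143.4 → 143
  B: 174 + 0.1×(255−174) = 174 + 8.1 = 182.1 → 182
  → #e68fb6
30% tint:
  R: 227 + 8.4 = 235.4 → 235
  G: 131 + 0.3×(255−131) = 131 + 37.2 = 168.2 → 168
  B: 174 + 24.3 = 198.3 → 198
  → #eba8c6

#e68fb6, #eba8c6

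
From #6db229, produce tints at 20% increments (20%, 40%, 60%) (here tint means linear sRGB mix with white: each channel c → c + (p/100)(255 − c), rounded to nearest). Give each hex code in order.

#8ac154, #a7d17f, #c5e0a9

#6db229 is rgb(109, 178, 41).
20%: (109 + 29.2 = 138.2→138, 178 + 15.4 = 193.4→193, 41 + 42.8 = 83.8→84) → #8ac154
40%: (109 + 58.4 = 167.4→167, 178 + 30.8 = 208.8→209, 41 + 85.6 = 126.6→127) → #a7d17f
60%: (109 + 87.6 = 196.6→197, 178 + 46.2 = 224.2→224, 41 + 128.4 = 169.4→169) → #c5e0a9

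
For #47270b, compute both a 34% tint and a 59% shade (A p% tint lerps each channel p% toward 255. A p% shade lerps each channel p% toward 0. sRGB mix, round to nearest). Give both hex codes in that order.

#47270b is rgb(71, 39, 11).
34% tint:
  R: 71 + 0.34×(255−71) = 71 + 62.56 = 133.56 → 134
  G: 39 + 0.34×(255−39) = 39 + 73.44 = 112.44 → 112
  B: 11 + 82.96 = 93.96 → 94
  → #86705e
59% shade:
  R: 71 + 0.59×(0−71) = 71 − 41.89 = 29.11 → 29
  G: 39 + 0.59×(0−39) = 39 − 23.01 = 15.99 → 16
  B: 11 + 0.59×(0−11) = 11 − 6.49 = 4.51 → 5
  → #1d1005

#86705e, #1d1005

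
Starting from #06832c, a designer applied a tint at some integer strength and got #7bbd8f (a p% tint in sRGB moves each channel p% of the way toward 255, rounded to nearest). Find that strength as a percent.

47%

#06832c is rgb(6, 131, 44); #7bbd8f is rgb(123, 189, 143).
On the R channel (widest range): 123 ≈ 6 + (p/100)(255 − 6), so p ≈ 100×(123 − 6)/(255 − 6) = 11700/249 = 46.99.
p = 47 reproduces all three channels after rounding.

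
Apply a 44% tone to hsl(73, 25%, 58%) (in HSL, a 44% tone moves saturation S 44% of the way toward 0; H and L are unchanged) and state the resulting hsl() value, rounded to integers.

hsl(73, 14%, 58%)

S moves 44% from 25 toward 0: 25 − 11 = 14 → 14.
H and L are unchanged.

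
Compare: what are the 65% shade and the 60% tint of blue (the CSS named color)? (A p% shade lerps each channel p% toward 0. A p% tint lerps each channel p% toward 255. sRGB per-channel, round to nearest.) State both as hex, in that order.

#000059, #9999ff

CSS blue is rgb(0, 0, 255).
65% shade:
  R: 0 + 0.65×(0−0) = 0 + 0 = 0 → 0
  G: 0 + 0.65×(0−0) = 0 + 0 = 0 → 0
  B: 255 + 0.65×(0−255) = 255 − 165.75 = 89.25 → 89
  → #000059
60% tint:
  R: 0 + 0.6×(255−0) = 0 + 153 = 153 → 153
  G: 0 + 0.6×(255−0) = 0 + 153 = 153 → 153
  B: 255 + 0.6×(255−255) = 255 + 0 = 255 → 255
  → #9999ff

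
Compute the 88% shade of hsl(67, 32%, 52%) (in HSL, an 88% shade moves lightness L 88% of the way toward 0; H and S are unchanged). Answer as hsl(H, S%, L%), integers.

L moves 88% from 52 toward 0: 52 − 45.76 = 6.24 → 6.
H and S are unchanged.

hsl(67, 32%, 6%)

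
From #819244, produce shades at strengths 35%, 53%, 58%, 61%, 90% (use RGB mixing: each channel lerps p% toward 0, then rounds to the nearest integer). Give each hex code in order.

#819244 is rgb(129, 146, 68).
35%: (129 − 45.15 = 83.85→84, 146 − 51.1 = 94.9→95, 68 − 23.8 = 44.2→44) → #545F2C
53%: (129 − 68.37 = 60.63→61, 146 − 77.38 = 68.62→69, 68 − 36.04 = 31.96→32) → #3D4520
58%: (129 − 74.82 = 54.18→54, 146 − 84.68 = 61.32→61, 68 − 39.44 = 28.56→29) → #363D1D
61%: (129 − 78.69 = 50.31→50, 146 − 89.06 = 56.94→57, 68 − 41.48 = 26.52→27) → #32391B
90%: (129 − 116.1 = 12.9→13, 146 − 131.4 = 14.6→15, 68 − 61.2 = 6.8→7) → #0D0F07

#545F2C, #3D4520, #363D1D, #32391B, #0D0F07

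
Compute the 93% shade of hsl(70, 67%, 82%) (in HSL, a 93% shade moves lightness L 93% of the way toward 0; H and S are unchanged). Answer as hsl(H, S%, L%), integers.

hsl(70, 67%, 6%)

L moves 93% from 82 toward 0: 82 − 76.26 = 5.74 → 6.
H and S are unchanged.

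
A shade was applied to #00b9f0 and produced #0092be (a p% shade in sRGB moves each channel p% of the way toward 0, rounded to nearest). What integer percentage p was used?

21%

#00b9f0 is rgb(0, 185, 240); #0092be is rgb(0, 146, 190).
On the B channel (widest range): 190 ≈ 240 + (p/100)(0 − 240), so p ≈ 100×(190 − 240)/(0 − 240) = -5000/-240 = 20.83.
p = 21 reproduces all three channels after rounding.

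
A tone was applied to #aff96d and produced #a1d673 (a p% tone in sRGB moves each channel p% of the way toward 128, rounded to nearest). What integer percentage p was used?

#aff96d is rgb(175, 249, 109); #a1d673 is rgb(161, 214, 115).
On the G channel (widest range): 214 ≈ 249 + (p/100)(128 − 249), so p ≈ 100×(214 − 249)/(128 − 249) = -3500/-121 = 28.93.
p = 29 reproduces all three channels after rounding.

29%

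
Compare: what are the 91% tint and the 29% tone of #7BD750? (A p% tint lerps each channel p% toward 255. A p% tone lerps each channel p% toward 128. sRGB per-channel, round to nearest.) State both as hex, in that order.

#7BD750 is rgb(123, 215, 80).
91% tint:
  R: 123 + 120.12 = 243.12 → 243
  G: 215 + 0.91×(255−215) = 215 + 36.4 = 251.4 → 251
  B: 80 + 159.25 = 239.25 → 239
  → #F3FBEF
29% tone:
  R: 123 + 0.29×(128−123) = 123 + 1.45 = 124.45 → 124
  G: 215 + 0.29×(128−215) = 215 − 25.23 = 189.77 → 190
  B: 80 + 0.29×(128−80) = 80 + 13.92 = 93.92 → 94
  → #7CBE5E

#F3FBEF, #7CBE5E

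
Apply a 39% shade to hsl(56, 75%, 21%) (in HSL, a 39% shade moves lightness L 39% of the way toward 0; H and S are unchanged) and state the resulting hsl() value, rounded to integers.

L moves 39% from 21 toward 0: 21 − 8.19 = 12.81 → 13.
H and S are unchanged.

hsl(56, 75%, 13%)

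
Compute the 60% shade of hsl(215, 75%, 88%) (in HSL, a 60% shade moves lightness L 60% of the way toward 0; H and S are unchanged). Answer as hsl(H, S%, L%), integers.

hsl(215, 75%, 35%)

L moves 60% from 88 toward 0: 88 − 52.8 = 35.2 → 35.
H and S are unchanged.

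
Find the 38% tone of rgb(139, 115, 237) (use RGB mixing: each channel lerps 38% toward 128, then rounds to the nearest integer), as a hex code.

#8778c4

A 38% tone moves each channel 38% toward 128:
  R: 139 + 0.38×(128−139) = 139 − 4.18 = 134.82 → 135
  G: 115 + 0.38×(128−115) = 115 + 4.94 = 119.94 → 120
  B: 237 − 41.42 = 195.58 → 196
rgb(135, 120, 196) = #8778c4.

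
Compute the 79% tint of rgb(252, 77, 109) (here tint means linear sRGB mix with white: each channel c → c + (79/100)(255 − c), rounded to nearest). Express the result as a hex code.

Per channel, c → c + 0.79(255 − c):
  R: 252 + 0.79×(255−252) = 252 + 2.37 = 254.37 → 254
  G: 77 + 0.79×(255−77) = 77 + 140.62 = 217.62 → 218
  B: 109 + 0.79×(255−109) = 109 + 115.34 = 224.34 → 224
rgb(254, 218, 224) = #fedae0.

#fedae0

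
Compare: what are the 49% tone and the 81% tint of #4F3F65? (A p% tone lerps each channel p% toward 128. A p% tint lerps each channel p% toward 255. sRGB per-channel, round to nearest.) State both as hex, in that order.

#675F72, #DEDBE2

#4F3F65 is rgb(79, 63, 101).
49% tone:
  R: 79 + 0.49×(128−79) = 79 + 24.01 = 103.01 → 103
  G: 63 + 0.49×(128−63) = 63 + 31.85 = 94.85 → 95
  B: 101 + 0.49×(128−101) = 101 + 13.23 = 114.23 → 114
  → #675F72
81% tint:
  R: 79 + 0.81×(255−79) = 79 + 142.56 = 221.56 → 222
  G: 63 + 0.81×(255−63) = 63 + 155.52 = 218.52 → 219
  B: 101 + 124.74 = 225.74 → 226
  → #DEDBE2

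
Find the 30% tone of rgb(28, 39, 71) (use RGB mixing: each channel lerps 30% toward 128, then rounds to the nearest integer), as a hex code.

#3A4258

Per channel, c → c + 0.3(128 − c):
  R: 28 + 30 = 58 → 58
  G: 39 + 26.7 = 65.7 → 66
  B: 71 + 17.1 = 88.1 → 88
rgb(58, 66, 88) = #3A4258.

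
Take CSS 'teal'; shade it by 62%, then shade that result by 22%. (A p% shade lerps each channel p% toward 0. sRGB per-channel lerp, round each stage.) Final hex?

#002626

CSS teal is rgb(0, 128, 128).
Per channel, c → c + 0.62(0 − c):
  R: 0 + 0.62×(0−0) = 0 + 0 = 0 → 0
  G: 128 + 0.62×(0−128) = 128 − 79.36 = 48.64 → 49
  B: 128 + 0.62×(0−128) = 128 − 79.36 = 48.64 → 49
After the shade: rgb(0, 49, 49) = #003131.
Per channel, c → c + 0.22(0 − c):
  R: 0 + 0 = 0 → 0
  G: 49 + 0.22×(0−49) = 49 − 10.78 = 38.22 → 38
  B: 49 + 0.22×(0−49) = 49 − 10.78 = 38.22 → 38
rgb(0, 38, 38) = #002626.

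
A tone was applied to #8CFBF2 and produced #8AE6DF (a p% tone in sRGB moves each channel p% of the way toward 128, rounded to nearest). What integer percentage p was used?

#8CFBF2 is rgb(140, 251, 242); #8AE6DF is rgb(138, 230, 223).
On the G channel (widest range): 230 ≈ 251 + (p/100)(128 − 251), so p ≈ 100×(230 − 251)/(128 − 251) = -2100/-123 = 17.07.
p = 17 reproduces all three channels after rounding.

17%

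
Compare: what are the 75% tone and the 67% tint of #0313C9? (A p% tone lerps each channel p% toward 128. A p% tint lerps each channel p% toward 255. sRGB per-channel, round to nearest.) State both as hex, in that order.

#616592, #ACB1ED

#0313C9 is rgb(3, 19, 201).
75% tone:
  R: 3 + 0.75×(128−3) = 3 + 93.75 = 96.75 → 97
  G: 19 + 0.75×(128−19) = 19 + 81.75 = 100.75 → 101
  B: 201 − 54.75 = 146.25 → 146
  → #616592
67% tint:
  R: 3 + 168.84 = 171.84 → 172
  G: 19 + 0.67×(255−19) = 19 + 158.12 = 177.12 → 177
  B: 201 + 36.18 = 237.18 → 237
  → #ACB1ED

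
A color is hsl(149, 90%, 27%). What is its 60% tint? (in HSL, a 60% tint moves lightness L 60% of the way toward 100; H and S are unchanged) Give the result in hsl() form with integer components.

L moves 60% from 27 toward 100: 27 + 43.8 = 70.8 → 71.
H and S are unchanged.

hsl(149, 90%, 71%)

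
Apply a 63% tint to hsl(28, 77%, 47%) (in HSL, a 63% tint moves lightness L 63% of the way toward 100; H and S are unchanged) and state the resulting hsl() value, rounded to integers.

L moves 63% from 47 toward 100: 47 + 33.39 = 80.39 → 80.
H and S are unchanged.

hsl(28, 77%, 80%)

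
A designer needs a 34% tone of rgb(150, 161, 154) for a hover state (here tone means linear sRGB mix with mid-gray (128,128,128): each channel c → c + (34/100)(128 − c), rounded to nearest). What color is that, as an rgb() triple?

rgb(143, 150, 145)

Lerp each channel 34% toward 128:
  R: 150 + 0.34×(128−150) = 150 − 7.48 = 142.52 → 143
  G: 161 − 11.22 = 149.78 → 150
  B: 154 − 8.84 = 145.16 → 145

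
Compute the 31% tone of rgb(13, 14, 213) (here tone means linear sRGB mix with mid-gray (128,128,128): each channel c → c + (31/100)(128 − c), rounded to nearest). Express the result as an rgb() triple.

rgb(49, 49, 187)

A 31% tone moves each channel 31% toward 128:
  R: 13 + 0.31×(128−13) = 13 + 35.65 = 48.65 → 49
  G: 14 + 0.31×(128−14) = 14 + 35.34 = 49.34 → 49
  B: 213 + 0.31×(128−213) = 213 − 26.35 = 186.65 → 187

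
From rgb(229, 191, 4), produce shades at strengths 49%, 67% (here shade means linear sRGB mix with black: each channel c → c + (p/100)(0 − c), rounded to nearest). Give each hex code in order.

#756102, #4C3F01

49%: (229 − 112.21 = 116.79→117, 191 − 93.59 = 97.41→97, 4 − 1.96 = 2.04→2) → #756102
67%: (229 − 153.43 = 75.57→76, 191 − 127.97 = 63.03→63, 4 − 2.68 = 1.32→1) → #4C3F01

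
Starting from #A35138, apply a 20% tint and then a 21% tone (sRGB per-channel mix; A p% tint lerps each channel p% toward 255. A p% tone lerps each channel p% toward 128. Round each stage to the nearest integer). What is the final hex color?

#A35138 is rgb(163, 81, 56).
A 20% tint moves each channel 20% toward 255:
  R: 163 + 0.2×(255−163) = 163 + 18.4 = 181.4 → 181
  G: 81 + 0.2×(255−81) = 81 + 34.8 = 115.8 → 116
  B: 56 + 0.2×(255−56) = 56 + 39.8 = 95.8 → 96
After the tint: rgb(181, 116, 96) = #B57460.
A 21% tone moves each channel 21% toward 128:
  R: 181 + 0.21×(128−181) = 181 − 11.13 = 169.87 → 170
  G: 116 + 0.21×(128−116) = 116 + 2.52 = 118.52 → 119
  B: 96 + 0.21×(128−96) = 96 + 6.72 = 102.72 → 103
rgb(170, 119, 103) = #AA7767.

#AA7767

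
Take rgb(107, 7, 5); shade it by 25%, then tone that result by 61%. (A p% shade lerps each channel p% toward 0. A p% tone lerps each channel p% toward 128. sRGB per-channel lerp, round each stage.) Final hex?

Lerp each channel 25% toward 0:
  R: 107 + 0.25×(0−107) = 107 − 26.75 = 80.25 → 80
  G: 7 + 0.25×(0−7) = 7 − 1.75 = 5.25 → 5
  B: 5 − 1.25 = 3.75 → 4
After the shade: rgb(80, 5, 4) = #500504.
A 61% tone moves each channel 61% toward 128:
  R: 80 + 29.28 = 109.28 → 109
  G: 5 + 75.03 = 80.03 → 80
  B: 4 + 0.61×(128−4) = 4 + 75.64 = 79.64 → 80
rgb(109, 80, 80) = #6d5050.

#6d5050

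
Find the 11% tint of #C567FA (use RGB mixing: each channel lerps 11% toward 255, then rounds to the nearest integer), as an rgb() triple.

rgb(203, 120, 251)

#C567FA is rgb(197, 103, 250).
An 11% tint moves each channel 11% toward 255:
  R: 197 + 6.38 = 203.38 → 203
  G: 103 + 16.72 = 119.72 → 120
  B: 250 + 0.55 = 250.55 → 251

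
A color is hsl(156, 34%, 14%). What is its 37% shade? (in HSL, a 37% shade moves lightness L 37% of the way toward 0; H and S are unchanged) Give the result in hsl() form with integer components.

L moves 37% from 14 toward 0: 14 − 5.18 = 8.82 → 9.
H and S are unchanged.

hsl(156, 34%, 9%)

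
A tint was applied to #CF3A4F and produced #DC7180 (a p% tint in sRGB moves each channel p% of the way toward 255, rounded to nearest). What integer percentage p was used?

28%

#CF3A4F is rgb(207, 58, 79); #DC7180 is rgb(220, 113, 128).
On the G channel (widest range): 113 ≈ 58 + (p/100)(255 − 58), so p ≈ 100×(113 − 58)/(255 − 58) = 5500/197 = 27.92.
p = 28 reproduces all three channels after rounding.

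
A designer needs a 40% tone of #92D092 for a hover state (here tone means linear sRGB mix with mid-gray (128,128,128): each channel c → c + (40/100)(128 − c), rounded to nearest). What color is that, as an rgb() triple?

#92D092 is rgb(146, 208, 146).
Per channel, c → c + 0.4(128 − c):
  R: 146 + 0.4×(128−146) = 146 − 7.2 = 138.8 → 139
  G: 208 + 0.4×(128−208) = 208 − 32 = 176 → 176
  B: 146 + 0.4×(128−146) = 146 − 7.2 = 138.8 → 139

rgb(139, 176, 139)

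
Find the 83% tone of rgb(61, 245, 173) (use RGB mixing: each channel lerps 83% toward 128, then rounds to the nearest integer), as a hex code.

Lerp each channel 83% toward 128:
  R: 61 + 55.61 = 116.61 → 117
  G: 245 + 0.83×(128−245) = 245 − 97.11 = 147.89 → 148
  B: 173 + 0.83×(128−173) = 173 − 37.35 = 135.65 → 136
rgb(117, 148, 136) = #759488.

#759488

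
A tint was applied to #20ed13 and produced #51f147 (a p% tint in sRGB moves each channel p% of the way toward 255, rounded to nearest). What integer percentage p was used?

22%

#20ed13 is rgb(32, 237, 19); #51f147 is rgb(81, 241, 71).
On the B channel (widest range): 71 ≈ 19 + (p/100)(255 − 19), so p ≈ 100×(71 − 19)/(255 − 19) = 5200/236 = 22.03.
p = 22 reproduces all three channels after rounding.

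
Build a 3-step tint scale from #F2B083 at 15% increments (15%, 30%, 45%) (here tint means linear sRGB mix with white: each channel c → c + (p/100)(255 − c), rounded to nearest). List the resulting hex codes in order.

#F2B083 is rgb(242, 176, 131).
15%: (242 + 1.95 = 243.95→244, 176 + 11.85 = 187.85→188, 131 + 18.6 = 149.6→150) → #F4BC96
30%: (242 + 3.9 = 245.9→246, 176 + 23.7 = 199.7→200, 131 + 37.2 = 168.2→168) → #F6C8A8
45%: (242 + 5.85 = 247.85→248, 176 + 35.55 = 211.55→212, 131 + 55.8 = 186.8→187) → #F8D4BB

#F4BC96, #F6C8A8, #F8D4BB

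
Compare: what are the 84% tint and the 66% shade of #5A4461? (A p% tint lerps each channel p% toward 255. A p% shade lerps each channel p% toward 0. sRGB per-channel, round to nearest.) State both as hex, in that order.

#5A4461 is rgb(90, 68, 97).
84% tint:
  R: 90 + 0.84×(255−90) = 90 + 138.6 = 228.6 → 229
  G: 68 + 0.84×(255−68) = 68 + 157.08 = 225.08 → 225
  B: 97 + 132.72 = 229.72 → 230
  → #E5E1E6
66% shade:
  R: 90 + 0.66×(0−90) = 90 − 59.4 = 30.6 → 31
  G: 68 + 0.66×(0−68) = 68 − 44.88 = 23.12 → 23
  B: 97 + 0.66×(0−97) = 97 − 64.02 = 32.98 → 33
  → #1F1721

#E5E1E6, #1F1721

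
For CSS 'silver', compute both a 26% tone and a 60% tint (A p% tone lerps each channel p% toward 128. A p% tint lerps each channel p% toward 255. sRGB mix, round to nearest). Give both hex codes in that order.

CSS silver is rgb(192, 192, 192).
26% tone:
  R: 192 + 0.26×(128−192) = 192 − 16.64 = 175.36 → 175
  G: 192 − 16.64 = 175.36 → 175
  B: 192 + 0.26×(128−192) = 192 − 16.64 = 175.36 → 175
  → #AFAFAF
60% tint:
  R: 192 + 37.8 = 229.8 → 230
  G: 192 + 0.6×(255−192) = 192 + 37.8 = 229.8 → 230
  B: 192 + 0.6×(255−192) = 192 + 37.8 = 229.8 → 230
  → #E6E6E6

#AFAFAF, #E6E6E6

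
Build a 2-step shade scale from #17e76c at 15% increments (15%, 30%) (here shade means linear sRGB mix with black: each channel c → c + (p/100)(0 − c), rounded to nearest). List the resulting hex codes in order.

#14c45c, #10a24c

#17e76c is rgb(23, 231, 108).
15%: (23 − 3.45 = 19.55→20, 231 − 34.65 = 196.35→196, 108 − 16.2 = 91.8→92) → #14c45c
30%: (23 − 6.9 = 16.1→16, 231 − 69.3 = 161.7→162, 108 − 32.4 = 75.6→76) → #10a24c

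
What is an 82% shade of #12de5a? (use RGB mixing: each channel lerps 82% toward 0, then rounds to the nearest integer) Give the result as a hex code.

#032810

#12de5a is rgb(18, 222, 90).
Lerp each channel 82% toward 0:
  R: 18 − 14.76 = 3.24 → 3
  G: 222 − 182.04 = 39.96 → 40
  B: 90 + 0.82×(0−90) = 90 − 73.8 = 16.2 → 16
rgb(3, 40, 16) = #032810.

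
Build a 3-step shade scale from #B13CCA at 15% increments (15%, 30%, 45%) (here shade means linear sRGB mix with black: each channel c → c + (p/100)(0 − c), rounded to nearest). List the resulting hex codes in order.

#B13CCA is rgb(177, 60, 202).
15%: (177 − 26.55 = 150.45→150, 60 − 9 = 51→51, 202 − 30.3 = 171.7→172) → #9633AC
30%: (177 − 53.1 = 123.9→124, 60 − 18 = 42→42, 202 − 60.6 = 141.4→141) → #7C2A8D
45%: (177 − 79.65 = 97.35→97, 60 − 27 = 33→33, 202 − 90.9 = 111.1→111) → #61216F

#9633AC, #7C2A8D, #61216F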